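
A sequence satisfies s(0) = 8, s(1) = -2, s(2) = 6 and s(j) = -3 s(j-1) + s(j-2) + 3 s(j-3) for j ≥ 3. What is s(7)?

s(3) = -3(6) + (-2) + 3(8) = 4
s(4) = -3(4) + 6 + 3(-2) = -12
s(5) = -3(-12) + 4 + 3(6) = 58
s(6) = -3(58) + (-12) + 3(4) = -174
s(7) = -3(-174) + 58 + 3(-12) = 544

544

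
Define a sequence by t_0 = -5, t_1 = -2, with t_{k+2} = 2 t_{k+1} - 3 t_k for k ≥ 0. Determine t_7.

t_2 = 2(-2) - 3(-5) = 11
t_3 = 2(11) - 3(-2) = 28
t_4 = 2(28) - 3(11) = 23
t_5 = 2(23) - 3(28) = -38
t_6 = 2(-38) - 3(23) = -145
t_7 = 2(-145) - 3(-38) = -176

-176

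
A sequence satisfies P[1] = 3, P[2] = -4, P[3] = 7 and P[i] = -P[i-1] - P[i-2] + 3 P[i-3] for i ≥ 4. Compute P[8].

-118

P[4] = -7 - (-4) + 3·3 = 6
P[5] = -6 - 7 + 3·(-4) = -25
P[6] = -(-25) - 6 + 3·7 = 40
P[7] = -40 - (-25) + 3·6 = 3
P[8] = -3 - 40 + 3·(-25) = -118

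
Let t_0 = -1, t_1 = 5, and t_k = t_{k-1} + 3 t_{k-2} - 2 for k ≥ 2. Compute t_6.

79

t_2 = 5 + 3·(-1) - 2 = 0
t_3 = 0 + 3·5 - 2 = 13
t_4 = 13 + 3·0 - 2 = 11
t_5 = 11 + 3·13 - 2 = 48
t_6 = 48 + 3·11 - 2 = 79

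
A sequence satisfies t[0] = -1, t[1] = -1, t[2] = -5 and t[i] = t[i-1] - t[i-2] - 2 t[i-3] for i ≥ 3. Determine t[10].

1

t[3] = (-5) - (-1) - 2*(-1) = -2
t[4] = (-2) - (-5) - 2*(-1) = 5
t[5] = 5 - (-2) - 2*(-5) = 17
t[6] = 17 - 5 - 2*(-2) = 16
t[7] = 16 - 17 - 2*5 = -11
t[8] = (-11) - 16 - 2*17 = -61
t[9] = (-61) - (-11) - 2*16 = -82
t[10] = (-82) - (-61) - 2*(-11) = 1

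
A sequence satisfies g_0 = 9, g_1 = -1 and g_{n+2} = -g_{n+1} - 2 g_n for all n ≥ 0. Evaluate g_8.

-129

g_2 = -(-1) - 2(9) = -17
g_3 = -(-17) - 2(-1) = 19
g_4 = -19 - 2(-17) = 15
g_5 = -15 - 2(19) = -53
g_6 = -(-53) - 2(15) = 23
g_7 = -23 - 2(-53) = 83
g_8 = -83 - 2(23) = -129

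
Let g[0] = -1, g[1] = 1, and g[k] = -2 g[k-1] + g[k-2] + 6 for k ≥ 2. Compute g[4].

g[2] = -2·1 + (-1) + 6 = 3
g[3] = -2·3 + 1 + 6 = 1
g[4] = -2·1 + 3 + 6 = 7

7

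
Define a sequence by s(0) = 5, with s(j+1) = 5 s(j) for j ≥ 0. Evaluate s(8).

s(1) = 5(5) = 25
s(2) = 5(25) = 125
s(3) = 5(125) = 625
s(4) = 5(625) = 3125
s(5) = 5(3125) = 15625
s(6) = 5(15625) = 78125
s(7) = 5(78125) = 390625
s(8) = 5(390625) = 1953125

1953125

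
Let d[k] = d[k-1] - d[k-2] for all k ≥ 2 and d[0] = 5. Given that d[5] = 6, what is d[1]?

-1

Let d[1] = x.
d[2] = -5 + x
d[3] = -5
d[4] = -x
d[5] = 5 - x
So 5 - x = 6, giving x = -1.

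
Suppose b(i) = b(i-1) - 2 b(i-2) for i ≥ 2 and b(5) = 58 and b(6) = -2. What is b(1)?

Rearranging, b(i-2) = (b(i) - b(i-1)) / -2.
b(4) = (-2 - 58) / -2 = -60/-2 = 30
b(3) = (58 - 30) / -2 = 28/-2 = -14
b(2) = (30 - (-14)) / -2 = 44/-2 = -22
b(1) = (-14 - (-22)) / -2 = 8/-2 = -4

-4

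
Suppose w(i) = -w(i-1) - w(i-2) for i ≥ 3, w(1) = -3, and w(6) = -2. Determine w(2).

5

Let w(2) = z.
w(3) = 3 - z
w(4) = -3
w(5) = z
w(6) = 3 - z
So 3 - z = -2, giving z = 5.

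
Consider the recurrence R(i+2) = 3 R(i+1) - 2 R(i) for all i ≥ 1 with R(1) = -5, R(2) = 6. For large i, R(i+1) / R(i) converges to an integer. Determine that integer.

2

The characteristic equation is r^2 - 3r + 2 = 0, which factors as (r - 2)(r - 1) = 0.
So the roots are 2 and 1. Since |2| > |1| and the coefficient of 2^i is non-zero, the ratio tends to 2.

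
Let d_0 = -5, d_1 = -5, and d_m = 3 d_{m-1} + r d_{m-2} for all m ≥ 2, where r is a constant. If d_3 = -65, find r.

1

d_2 = -15 - 5r
d_3 = -45 - 20r
So -45 - 20r = -65, giving r = 1.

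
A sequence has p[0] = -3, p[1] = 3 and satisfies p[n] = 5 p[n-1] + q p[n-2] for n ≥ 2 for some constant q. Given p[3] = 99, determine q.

-2

p[2] = 15 - 3q
p[3] = 75 - 12q
So 75 - 12q = 99, giving q = -2.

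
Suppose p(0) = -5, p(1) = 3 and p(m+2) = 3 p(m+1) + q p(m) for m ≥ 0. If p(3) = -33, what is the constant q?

5

p(2) = 9 - 5q
p(3) = 27 - 12q
So 27 - 12q = -33, giving q = 5.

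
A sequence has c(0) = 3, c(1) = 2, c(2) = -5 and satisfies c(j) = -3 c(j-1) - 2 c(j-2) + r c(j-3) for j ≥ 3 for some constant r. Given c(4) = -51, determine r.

4

c(3) = 11 + 3r
c(4) = -23 - 7r
So -23 - 7r = -51, giving r = 4.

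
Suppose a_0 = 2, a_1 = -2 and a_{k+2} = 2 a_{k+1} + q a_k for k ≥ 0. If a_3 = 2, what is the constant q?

a_2 = -4 + 2q
a_3 = -8 + 2q
So -8 + 2q = 2, giving q = 5.

5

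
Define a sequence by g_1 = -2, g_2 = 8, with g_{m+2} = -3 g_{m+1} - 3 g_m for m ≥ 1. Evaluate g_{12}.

g_3 = -3(8) - 3(-2) = -18
g_4 = -3(-18) - 3(8) = 30
g_5 = -3(30) - 3(-18) = -36
g_6 = -3(-36) - 3(30) = 18
g_7 = -3(18) - 3(-36) = 54
g_8 = -3(54) - 3(18) = -216
g_9 = -3(-216) - 3(54) = 486
g_{10} = -3(486) - 3(-216) = -810
g_{11} = -3(-810) - 3(486) = 972
g_{12} = -3(972) - 3(-810) = -486

-486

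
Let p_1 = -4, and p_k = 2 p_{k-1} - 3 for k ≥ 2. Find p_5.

p_2 = 2(-4) - 3 = -11
p_3 = 2(-11) - 3 = -25
p_4 = 2(-25) - 3 = -53
p_5 = 2(-53) - 3 = -109

-109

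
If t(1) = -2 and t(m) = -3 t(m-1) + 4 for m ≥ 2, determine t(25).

The fixed point is 4/(1 + 3) = 1, so t(m) - 1 = -3(t(m-1) - 1).
Hence t(m) = -3·(-3)^{m-1} + 1.
t(25) = -3·(-3)^{24} + 1 = -3·282429536481 + 1 = -847288609442.

-847288609442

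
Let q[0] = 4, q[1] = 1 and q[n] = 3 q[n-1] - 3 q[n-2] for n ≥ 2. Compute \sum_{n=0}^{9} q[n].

q[2] = 3*1 - 3*4 = -9
q[3] = 3*(-9) - 3*1 = -30
q[4] = 3*(-30) - 3*(-9) = -63
q[5] = 3*(-63) - 3*(-30) = -99
q[6] = 3*(-99) - 3*(-63) = -108
q[7] = 3*(-108) - 3*(-99) = -27
q[8] = 3*(-27) - 3*(-108) = 243
q[9] = 3*243 - 3*(-27) = 810
Sum = 4 + 1 + (-9) + (-30) + (-63) + (-99) + (-108) + (-27) + 243 + 810 = 722

722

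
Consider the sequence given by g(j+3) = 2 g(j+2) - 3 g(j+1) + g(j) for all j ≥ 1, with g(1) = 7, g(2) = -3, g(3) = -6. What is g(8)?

-79

g(4) = 2·(-6) - 3·(-3) + 7 = 4
g(5) = 2·4 - 3·(-6) + (-3) = 23
g(6) = 2·23 - 3·4 + (-6) = 28
g(7) = 2·28 - 3·23 + 4 = -9
g(8) = 2·(-9) - 3·28 + 23 = -79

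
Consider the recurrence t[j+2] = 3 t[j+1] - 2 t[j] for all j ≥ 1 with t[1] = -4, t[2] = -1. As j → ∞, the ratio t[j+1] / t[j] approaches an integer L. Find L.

2

The characteristic equation is r^2 - 3r + 2 = 0, which factors as (r - 2)(r - 1) = 0.
So the roots are 2 and 1. Since |2| > |1| and the coefficient of 2^j is non-zero, the ratio tends to 2.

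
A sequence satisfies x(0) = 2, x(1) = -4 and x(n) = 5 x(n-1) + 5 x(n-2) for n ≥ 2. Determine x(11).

x(2) = 5*(-4) + 5*2 = -10
x(3) = 5*(-10) + 5*(-4) = -70
x(4) = 5*(-70) + 5*(-10) = -400
x(5) = 5*(-400) + 5*(-70) = -2350
x(6) = 5*(-2350) + 5*(-400) = -13750
x(7) = 5*(-13750) + 5*(-2350) = -80500
x(8) = 5*(-80500) + 5*(-13750) = -471250
x(9) = 5*(-471250) + 5*(-80500) = -2758750
x(10) = 5*(-2758750) + 5*(-471250) = -16150000
x(11) = 5*(-16150000) + 5*(-2758750) = -94543750

-94543750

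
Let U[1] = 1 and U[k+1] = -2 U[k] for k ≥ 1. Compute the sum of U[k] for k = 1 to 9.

171

U[2] = -2*1 = -2
U[3] = -2*(-2) = 4
U[4] = -2*4 = -8
U[5] = -2*(-8) = 16
U[6] = -2*16 = -32
U[7] = -2*(-32) = 64
U[8] = -2*64 = -128
U[9] = -2*(-128) = 256
Sum = 1 + (-2) + 4 + (-8) + 16 + (-32) + 64 + (-128) + 256 = 171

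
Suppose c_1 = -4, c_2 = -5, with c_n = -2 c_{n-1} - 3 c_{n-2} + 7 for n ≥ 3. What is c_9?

548

c_3 = -2(-5) - 3(-4) + 7 = 29
c_4 = -2(29) - 3(-5) + 7 = -36
c_5 = -2(-36) - 3(29) + 7 = -8
c_6 = -2(-8) - 3(-36) + 7 = 131
c_7 = -2(131) - 3(-8) + 7 = -231
c_8 = -2(-231) - 3(131) + 7 = 76
c_9 = -2(76) - 3(-231) + 7 = 548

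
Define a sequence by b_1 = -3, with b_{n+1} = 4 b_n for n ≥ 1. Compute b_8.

b_2 = 4·(-3) = -12
b_3 = 4·(-12) = -48
b_4 = 4·(-48) = -192
b_5 = 4·(-192) = -768
b_6 = 4·(-768) = -3072
b_7 = 4·(-3072) = -12288
b_8 = 4·(-12288) = -49152

-49152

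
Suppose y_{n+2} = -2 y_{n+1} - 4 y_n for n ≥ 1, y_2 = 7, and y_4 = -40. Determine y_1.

-5

Let y_1 = z.
y_3 = -14 - 4z
y_4 = 8z
So 8z = -40, giving z = -5.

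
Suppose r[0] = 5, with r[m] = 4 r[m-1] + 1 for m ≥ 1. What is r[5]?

5461

r[1] = 4·5 + 1 = 21
r[2] = 4·21 + 1 = 85
r[3] = 4·85 + 1 = 341
r[4] = 4·341 + 1 = 1365
r[5] = 4·1365 + 1 = 5461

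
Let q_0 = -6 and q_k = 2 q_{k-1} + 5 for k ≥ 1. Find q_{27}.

-134217733

The fixed point is 5/(1 - 2) = -5, so q_k + 5 = 2(q_{k-1} + 5).
Hence q_k = -1·2^k - 5.
q_{27} = -1·2^{27} - 5 = -1·134217728 - 5 = -134217733.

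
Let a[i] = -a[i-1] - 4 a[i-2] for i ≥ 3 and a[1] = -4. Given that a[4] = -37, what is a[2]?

Let a[2] = v.
a[3] = 16 - v
a[4] = -16 - 3v
So -16 - 3v = -37, giving v = 7.

7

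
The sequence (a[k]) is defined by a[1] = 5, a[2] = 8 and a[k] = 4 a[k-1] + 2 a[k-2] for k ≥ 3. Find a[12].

a[3] = 4*8 + 2*5 = 42
a[4] = 4*42 + 2*8 = 184
a[5] = 4*184 + 2*42 = 820
a[6] = 4*820 + 2*184 = 3648
a[7] = 4*3648 + 2*820 = 16232
a[8] = 4*16232 + 2*3648 = 72224
a[9] = 4*72224 + 2*16232 = 321360
a[10] = 4*321360 + 2*72224 = 1429888
a[11] = 4*1429888 + 2*321360 = 6362272
a[12] = 4*6362272 + 2*1429888 = 28308864

28308864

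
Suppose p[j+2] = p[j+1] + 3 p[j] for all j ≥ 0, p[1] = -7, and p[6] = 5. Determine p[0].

Let p[0] = w.
p[2] = -7 + 3w
p[3] = -28 + 3w
p[4] = -49 + 12w
p[5] = -133 + 21w
p[6] = -280 + 57w
So -280 + 57w = 5, giving w = 5.

5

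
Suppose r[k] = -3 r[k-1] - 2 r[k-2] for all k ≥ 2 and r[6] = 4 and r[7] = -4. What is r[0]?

4

Rearranging, r[k-2] = (r[k] + 3 r[k-1]) / -2.
r[5] = (-4 + 3*4) / -2 = 8/-2 = -4
r[4] = (4 + 3*(-4)) / -2 = -8/-2 = 4
r[3] = (-4 + 3*4) / -2 = 8/-2 = -4
r[2] = (4 + 3*(-4)) / -2 = -8/-2 = 4
r[1] = (-4 + 3*4) / -2 = 8/-2 = -4
r[0] = (4 + 3*(-4)) / -2 = -8/-2 = 4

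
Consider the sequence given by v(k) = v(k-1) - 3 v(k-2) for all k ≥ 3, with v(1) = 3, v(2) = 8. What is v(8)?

-40

v(3) = 8 - 3·3 = -1
v(4) = (-1) - 3·8 = -25
v(5) = (-25) - 3·(-1) = -22
v(6) = (-22) - 3·(-25) = 53
v(7) = 53 - 3·(-22) = 119
v(8) = 119 - 3·53 = -40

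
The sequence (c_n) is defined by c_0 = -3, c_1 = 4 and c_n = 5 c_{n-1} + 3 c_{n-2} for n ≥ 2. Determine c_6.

11309

c_2 = 5(4) + 3(-3) = 11
c_3 = 5(11) + 3(4) = 67
c_4 = 5(67) + 3(11) = 368
c_5 = 5(368) + 3(67) = 2041
c_6 = 5(2041) + 3(368) = 11309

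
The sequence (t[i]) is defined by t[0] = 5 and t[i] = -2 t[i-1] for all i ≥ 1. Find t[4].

t[1] = -2·5 = -10
t[2] = -2·(-10) = 20
t[3] = -2·20 = -40
t[4] = -2·(-40) = 80

80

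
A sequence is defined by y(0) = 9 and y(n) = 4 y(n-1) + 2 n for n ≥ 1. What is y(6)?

40500

y(1) = 4(9) + 2 = 38
y(2) = 4(38) + 4 = 156
y(3) = 4(156) + 6 = 630
y(4) = 4(630) + 8 = 2528
y(5) = 4(2528) + 10 = 10122
y(6) = 4(10122) + 12 = 40500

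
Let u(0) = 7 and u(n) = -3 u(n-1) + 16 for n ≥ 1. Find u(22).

94143178831

The fixed point is 16/(1 + 3) = 4, so u(n) - 4 = -3(u(n-1) - 4).
Hence u(n) = 3·(-3)^n + 4.
u(22) = 3·(-3)^{22} + 4 = 3·31381059609 + 4 = 94143178831.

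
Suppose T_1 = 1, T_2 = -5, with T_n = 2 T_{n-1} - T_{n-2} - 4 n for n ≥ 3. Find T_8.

T_3 = 2*(-5) - 1 - 12 = -23
T_4 = 2*(-23) - (-5) - 16 = -57
T_5 = 2*(-57) - (-23) - 20 = -111
T_6 = 2*(-111) - (-57) - 24 = -189
T_7 = 2*(-189) - (-111) - 28 = -295
T_8 = 2*(-295) - (-189) - 32 = -433

-433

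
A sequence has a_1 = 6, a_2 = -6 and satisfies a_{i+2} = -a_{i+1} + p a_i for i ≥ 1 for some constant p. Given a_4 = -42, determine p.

a_3 = 6 + 6p
a_4 = -6 - 12p
So -6 - 12p = -42, giving p = 3.

3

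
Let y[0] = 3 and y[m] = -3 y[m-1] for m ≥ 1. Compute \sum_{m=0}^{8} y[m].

14763

y[1] = -3·3 = -9
y[2] = -3·(-9) = 27
y[3] = -3·27 = -81
y[4] = -3·(-81) = 243
y[5] = -3·243 = -729
y[6] = -3·(-729) = 2187
y[7] = -3·2187 = -6561
y[8] = -3·(-6561) = 19683
Sum = 3 + (-9) + 27 + (-81) + 243 + (-729) + 2187 + (-6561) + 19683 = 14763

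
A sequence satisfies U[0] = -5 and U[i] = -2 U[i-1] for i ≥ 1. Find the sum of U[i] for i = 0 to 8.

-855

U[1] = -2*(-5) = 10
U[2] = -2*10 = -20
U[3] = -2*(-20) = 40
U[4] = -2*40 = -80
U[5] = -2*(-80) = 160
U[6] = -2*160 = -320
U[7] = -2*(-320) = 640
U[8] = -2*640 = -1280
Sum = (-5) + 10 + (-20) + 40 + (-80) + 160 + (-320) + 640 + (-1280) = -855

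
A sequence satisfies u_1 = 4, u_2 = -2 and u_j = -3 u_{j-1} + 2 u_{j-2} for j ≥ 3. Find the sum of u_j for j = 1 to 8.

u_3 = -3*(-2) + 2*4 = 14
u_4 = -3*14 + 2*(-2) = -46
u_5 = -3*(-46) + 2*14 = 166
u_6 = -3*166 + 2*(-46) = -590
u_7 = -3*(-590) + 2*166 = 2102
u_8 = -3*2102 + 2*(-590) = -7486
Sum = 4 + (-2) + 14 + (-46) + 166 + (-590) + 2102 + (-7486) = -5838

-5838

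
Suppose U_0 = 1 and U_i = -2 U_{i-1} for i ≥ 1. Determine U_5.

-32

U_1 = -2·1 = -2
U_2 = -2·(-2) = 4
U_3 = -2·4 = -8
U_4 = -2·(-8) = 16
U_5 = -2·16 = -32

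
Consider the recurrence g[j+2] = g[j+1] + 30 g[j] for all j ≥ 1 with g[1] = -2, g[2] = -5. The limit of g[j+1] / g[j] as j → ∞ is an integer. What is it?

The characteristic equation is r^2 - r - 30 = 0, which factors as (r - 6)(r + 5) = 0.
So the roots are 6 and -5. Since |6| > |-5| and the coefficient of 6^j is non-zero, the ratio tends to 6.

6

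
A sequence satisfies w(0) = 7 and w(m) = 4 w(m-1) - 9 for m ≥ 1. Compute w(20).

The fixed point is -9/(1 - 4) = 3, so w(m) - 3 = 4(w(m-1) - 3).
Hence w(m) = 4·4^m + 3.
w(20) = 4·4^{20} + 3 = 4·1099511627776 + 3 = 4398046511107.

4398046511107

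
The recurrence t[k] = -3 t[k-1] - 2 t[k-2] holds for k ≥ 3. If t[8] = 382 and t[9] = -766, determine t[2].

Rearranging, t[k-2] = (t[k] + 3 t[k-1]) / -2.
t[7] = (-766 + 3·382) / -2 = 380/-2 = -190
t[6] = (382 + 3·(-190)) / -2 = -188/-2 = 94
t[5] = (-190 + 3·94) / -2 = 92/-2 = -46
t[4] = (94 + 3·(-46)) / -2 = -44/-2 = 22
t[3] = (-46 + 3·22) / -2 = 20/-2 = -10
t[2] = (22 + 3·(-10)) / -2 = -8/-2 = 4

4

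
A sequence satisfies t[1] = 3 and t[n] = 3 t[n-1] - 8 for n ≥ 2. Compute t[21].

The fixed point is -8/(1 - 3) = 4, so t[n] - 4 = 3(t[n-1] - 4).
Hence t[n] = -1·3^{n-1} + 4.
t[21] = -1·3^{20} + 4 = -1·3486784401 + 4 = -3486784397.

-3486784397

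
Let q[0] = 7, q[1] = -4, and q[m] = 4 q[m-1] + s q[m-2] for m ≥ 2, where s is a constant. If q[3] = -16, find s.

2

q[2] = -16 + 7s
q[3] = -64 + 24s
So -64 + 24s = -16, giving s = 2.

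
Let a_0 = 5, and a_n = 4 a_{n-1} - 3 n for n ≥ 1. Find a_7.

60083

a_1 = 4(5) - 3 = 17
a_2 = 4(17) - 6 = 62
a_3 = 4(62) - 9 = 239
a_4 = 4(239) - 12 = 944
a_5 = 4(944) - 15 = 3761
a_6 = 4(3761) - 18 = 15026
a_7 = 4(15026) - 21 = 60083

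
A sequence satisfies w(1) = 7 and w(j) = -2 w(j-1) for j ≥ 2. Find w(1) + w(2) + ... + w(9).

1197

w(2) = -2·7 = -14
w(3) = -2·(-14) = 28
w(4) = -2·28 = -56
w(5) = -2·(-56) = 112
w(6) = -2·112 = -224
w(7) = -2·(-224) = 448
w(8) = -2·448 = -896
w(9) = -2·(-896) = 1792
Sum = 7 + (-14) + 28 + (-56) + 112 + (-224) + 448 + (-896) + 1792 = 1197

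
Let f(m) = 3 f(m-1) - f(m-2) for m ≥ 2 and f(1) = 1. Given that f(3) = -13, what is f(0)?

Let f(0) = x.
f(2) = 3 - x
f(3) = 8 - 3x
So 8 - 3x = -13, giving x = 7.

7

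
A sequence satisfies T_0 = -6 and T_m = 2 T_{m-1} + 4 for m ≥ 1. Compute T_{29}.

-1073741828

The fixed point is 4/(1 - 2) = -4, so T_m + 4 = 2(T_{m-1} + 4).
Hence T_m = -2·2^m - 4.
T_{29} = -2·2^{29} - 4 = -2·536870912 - 4 = -1073741828.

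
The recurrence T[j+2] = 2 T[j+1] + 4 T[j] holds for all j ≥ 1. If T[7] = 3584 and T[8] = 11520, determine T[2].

Rearranging, T[j-2] = (T[j] - 2 T[j-1]) / 4.
T[6] = (11520 - 2·3584) / 4 = 4352/4 = 1088
T[5] = (3584 - 2·1088) / 4 = 1408/4 = 352
T[4] = (1088 - 2·352) / 4 = 384/4 = 96
T[3] = (352 - 2·96) / 4 = 160/4 = 40
T[2] = (96 - 2·40) / 4 = 16/4 = 4

4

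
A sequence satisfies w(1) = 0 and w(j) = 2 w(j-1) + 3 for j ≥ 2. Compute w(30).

1610612733

The fixed point is 3/(1 - 2) = -3, so w(j) + 3 = 2(w(j-1) + 3).
Hence w(j) = 3·2^{j-1} - 3.
w(30) = 3·2^{29} - 3 = 3·536870912 - 3 = 1610612733.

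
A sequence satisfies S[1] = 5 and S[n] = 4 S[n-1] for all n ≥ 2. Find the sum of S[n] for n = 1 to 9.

436905

S[2] = 4(5) = 20
S[3] = 4(20) = 80
S[4] = 4(80) = 320
S[5] = 4(320) = 1280
S[6] = 4(1280) = 5120
S[7] = 4(5120) = 20480
S[8] = 4(20480) = 81920
S[9] = 4(81920) = 327680
Sum = 5 + 20 + 80 + 320 + 1280 + 5120 + 20480 + 81920 + 327680 = 436905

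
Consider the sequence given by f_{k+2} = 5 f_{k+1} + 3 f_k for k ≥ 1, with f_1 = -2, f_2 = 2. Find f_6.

f_3 = 5(2) + 3(-2) = 4
f_4 = 5(4) + 3(2) = 26
f_5 = 5(26) + 3(4) = 142
f_6 = 5(142) + 3(26) = 788

788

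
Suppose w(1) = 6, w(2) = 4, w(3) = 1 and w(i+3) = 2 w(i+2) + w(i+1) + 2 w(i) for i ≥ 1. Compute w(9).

2125

w(4) = 2*1 + 4 + 2*6 = 18
w(5) = 2*18 + 1 + 2*4 = 45
w(6) = 2*45 + 18 + 2*1 = 110
w(7) = 2*110 + 45 + 2*18 = 301
w(8) = 2*301 + 110 + 2*45 = 802
w(9) = 2*802 + 301 + 2*110 = 2125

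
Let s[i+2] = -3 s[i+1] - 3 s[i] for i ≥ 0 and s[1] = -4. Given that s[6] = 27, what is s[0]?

-1

Let s[0] = y.
s[2] = 12 - 3y
s[3] = -24 + 9y
s[4] = 36 - 18y
s[5] = -36 + 27y
s[6] = -27y
So -27y = 27, giving y = -1.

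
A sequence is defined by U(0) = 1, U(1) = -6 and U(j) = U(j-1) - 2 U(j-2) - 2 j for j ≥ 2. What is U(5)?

U(2) = (-6) - 2·1 - 4 = -12
U(3) = (-12) - 2·(-6) - 6 = -6
U(4) = (-6) - 2·(-12) - 8 = 10
U(5) = 10 - 2·(-6) - 10 = 12

12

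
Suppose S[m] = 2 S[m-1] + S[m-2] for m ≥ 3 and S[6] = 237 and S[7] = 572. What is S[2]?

Rearranging, S[m-2] = S[m] - 2 S[m-1].
S[5] = 572 - 2*237 = 98
S[4] = 237 - 2*98 = 41
S[3] = 98 - 2*41 = 16
S[2] = 41 - 2*16 = 9

9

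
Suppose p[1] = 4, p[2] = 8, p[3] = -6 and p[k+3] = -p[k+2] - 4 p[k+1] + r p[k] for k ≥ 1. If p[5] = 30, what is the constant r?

-5

p[4] = -26 + 4r
p[5] = 50 + 4r
So 50 + 4r = 30, giving r = -5.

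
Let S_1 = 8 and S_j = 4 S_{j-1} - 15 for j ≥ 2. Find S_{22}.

13194139533317

The fixed point is -15/(1 - 4) = 5, so S_j - 5 = 4(S_{j-1} - 5).
Hence S_j = 3·4^{j-1} + 5.
S_{22} = 3·4^{21} + 5 = 3·4398046511104 + 5 = 13194139533317.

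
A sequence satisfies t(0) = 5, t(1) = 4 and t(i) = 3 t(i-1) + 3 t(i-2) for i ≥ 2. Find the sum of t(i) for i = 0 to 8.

t(2) = 3·4 + 3·5 = 27
t(3) = 3·27 + 3·4 = 93
t(4) = 3·93 + 3·27 = 360
t(5) = 3·360 + 3·93 = 1359
t(6) = 3·1359 + 3·360 = 5157
t(7) = 3·5157 + 3·1359 = 19548
t(8) = 3·19548 + 3·5157 = 74115
Sum = 5 + 4 + 27 + 93 + 360 + 1359 + 5157 + 19548 + 74115 = 100668

100668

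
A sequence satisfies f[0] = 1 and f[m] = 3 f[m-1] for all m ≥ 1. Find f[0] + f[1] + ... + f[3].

f[1] = 3(1) = 3
f[2] = 3(3) = 9
f[3] = 3(9) = 27
Sum = 1 + 3 + 9 + 27 = 40

40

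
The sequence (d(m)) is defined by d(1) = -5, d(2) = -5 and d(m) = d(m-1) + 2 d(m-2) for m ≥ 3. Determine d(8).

-425

d(3) = (-5) + 2·(-5) = -15
d(4) = (-15) + 2·(-5) = -25
d(5) = (-25) + 2·(-15) = -55
d(6) = (-55) + 2·(-25) = -105
d(7) = (-105) + 2·(-55) = -215
d(8) = (-215) + 2·(-105) = -425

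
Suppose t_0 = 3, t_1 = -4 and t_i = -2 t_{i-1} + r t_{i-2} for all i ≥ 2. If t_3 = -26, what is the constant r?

t_2 = 8 + 3r
t_3 = -16 - 10r
So -16 - 10r = -26, giving r = 1.

1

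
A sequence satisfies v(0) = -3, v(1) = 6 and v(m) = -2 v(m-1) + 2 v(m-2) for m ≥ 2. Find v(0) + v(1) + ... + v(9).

v(2) = -2·6 + 2·(-3) = -18
v(3) = -2·(-18) + 2·6 = 48
v(4) = -2·48 + 2·(-18) = -132
v(5) = -2·(-132) + 2·48 = 360
v(6) = -2·360 + 2·(-132) = -984
v(7) = -2·(-984) + 2·360 = 2688
v(8) = -2·2688 + 2·(-984) = -7344
v(9) = -2·(-7344) + 2·2688 = 20064
Sum = (-3) + 6 + (-18) + 48 + (-132) + 360 + (-984) + 2688 + (-7344) + 20064 = 14685

14685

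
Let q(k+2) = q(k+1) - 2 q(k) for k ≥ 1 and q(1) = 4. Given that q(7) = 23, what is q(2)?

3

Let q(2) = z.
q(3) = -8 + z
q(4) = -8 - z
q(5) = 8 - 3z
q(6) = 24 - z
q(7) = 8 + 5z
So 8 + 5z = 23, giving z = 3.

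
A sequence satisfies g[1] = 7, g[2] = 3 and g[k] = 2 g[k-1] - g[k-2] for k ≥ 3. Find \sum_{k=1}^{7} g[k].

g[3] = 2·3 - 7 = -1
g[4] = 2·(-1) - 3 = -5
g[5] = 2·(-5) - (-1) = -9
g[6] = 2·(-9) - (-5) = -13
g[7] = 2·(-13) - (-9) = -17
Sum = 7 + 3 + (-1) + (-5) + (-9) + (-13) + (-17) = -35

-35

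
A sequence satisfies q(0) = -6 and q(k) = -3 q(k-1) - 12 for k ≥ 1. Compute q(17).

The fixed point is -12/(1 + 3) = -3, so q(k) + 3 = -3(q(k-1) + 3).
Hence q(k) = -3·(-3)^k - 3.
q(17) = -3·(-3)^{17} - 3 = -3·-129140163 - 3 = 387420486.

387420486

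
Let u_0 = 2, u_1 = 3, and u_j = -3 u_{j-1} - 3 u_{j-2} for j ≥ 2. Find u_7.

u_2 = -3(3) - 3(2) = -15
u_3 = -3(-15) - 3(3) = 36
u_4 = -3(36) - 3(-15) = -63
u_5 = -3(-63) - 3(36) = 81
u_6 = -3(81) - 3(-63) = -54
u_7 = -3(-54) - 3(81) = -81

-81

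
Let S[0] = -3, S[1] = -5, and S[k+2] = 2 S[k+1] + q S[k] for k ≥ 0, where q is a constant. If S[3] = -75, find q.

S[2] = -10 - 3q
S[3] = -20 - 11q
So -20 - 11q = -75, giving q = 5.

5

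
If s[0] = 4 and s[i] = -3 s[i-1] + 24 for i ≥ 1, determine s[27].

The fixed point is 24/(1 + 3) = 6, so s[i] - 6 = -3(s[i-1] - 6).
Hence s[i] = -2·(-3)^i + 6.
s[27] = -2·(-3)^{27} + 6 = -2·-7625597484987 + 6 = 15251194969980.

15251194969980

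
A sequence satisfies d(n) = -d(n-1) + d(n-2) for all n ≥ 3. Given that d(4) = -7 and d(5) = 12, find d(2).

-2

Rearranging, d(n-2) = d(n) + d(n-1).
d(3) = 12 + (-7) = 5
d(2) = -7 + 5 = -2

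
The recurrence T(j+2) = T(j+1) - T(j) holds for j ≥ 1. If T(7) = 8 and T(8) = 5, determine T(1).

8

Rearranging, T(j-2) = -(T(j) - T(j-1)).
T(6) = -(5 - 8) = 3
T(5) = -(8 - 3) = -5
T(4) = -(3 - (-5)) = -8
T(3) = -(-5 - (-8)) = -3
T(2) = -(-8 - (-3)) = 5
T(1) = -(-3 - 5) = 8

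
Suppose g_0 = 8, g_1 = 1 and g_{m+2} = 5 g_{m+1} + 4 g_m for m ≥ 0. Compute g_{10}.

g_2 = 5·1 + 4·8 = 37
g_3 = 5·37 + 4·1 = 189
g_4 = 5·189 + 4·37 = 1093
g_5 = 5·1093 + 4·189 = 6221
g_6 = 5·6221 + 4·1093 = 35477
g_7 = 5·35477 + 4·6221 = 202269
g_8 = 5·202269 + 4·35477 = 1153253
g_9 = 5·1153253 + 4·202269 = 6575341
g_{10} = 5·6575341 + 4·1153253 = 37489717

37489717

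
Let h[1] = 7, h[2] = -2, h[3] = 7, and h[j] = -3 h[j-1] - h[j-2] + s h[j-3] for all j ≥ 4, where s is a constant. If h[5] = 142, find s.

-4

h[4] = -19 + 7s
h[5] = 50 - 23s
So 50 - 23s = 142, giving s = -4.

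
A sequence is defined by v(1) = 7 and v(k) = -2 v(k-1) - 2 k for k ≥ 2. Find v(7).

v(2) = -2·7 - 4 = -18
v(3) = -2·(-18) - 6 = 30
v(4) = -2·30 - 8 = -68
v(5) = -2·(-68) - 10 = 126
v(6) = -2·126 - 12 = -264
v(7) = -2·(-264) - 14 = 514

514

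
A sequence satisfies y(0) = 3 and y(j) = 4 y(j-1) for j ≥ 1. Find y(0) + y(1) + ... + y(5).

y(1) = 4(3) = 12
y(2) = 4(12) = 48
y(3) = 4(48) = 192
y(4) = 4(192) = 768
y(5) = 4(768) = 3072
Sum = 3 + 12 + 48 + 192 + 768 + 3072 = 4095

4095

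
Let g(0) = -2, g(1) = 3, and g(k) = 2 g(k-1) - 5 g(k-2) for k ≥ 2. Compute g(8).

1894

g(2) = 2(3) - 5(-2) = 16
g(3) = 2(16) - 5(3) = 17
g(4) = 2(17) - 5(16) = -46
g(5) = 2(-46) - 5(17) = -177
g(6) = 2(-177) - 5(-46) = -124
g(7) = 2(-124) - 5(-177) = 637
g(8) = 2(637) - 5(-124) = 1894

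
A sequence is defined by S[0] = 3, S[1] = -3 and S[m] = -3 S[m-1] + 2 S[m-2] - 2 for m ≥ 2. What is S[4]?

165

S[2] = -3*(-3) + 2*3 - 2 = 13
S[3] = -3*13 + 2*(-3) - 2 = -47
S[4] = -3*(-47) + 2*13 - 2 = 165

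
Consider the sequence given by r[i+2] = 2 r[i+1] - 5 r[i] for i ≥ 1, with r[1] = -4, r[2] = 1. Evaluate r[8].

579

r[3] = 2(1) - 5(-4) = 22
r[4] = 2(22) - 5(1) = 39
r[5] = 2(39) - 5(22) = -32
r[6] = 2(-32) - 5(39) = -259
r[7] = 2(-259) - 5(-32) = -358
r[8] = 2(-358) - 5(-259) = 579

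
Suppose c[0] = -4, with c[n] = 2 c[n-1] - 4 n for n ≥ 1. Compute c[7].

-1500

c[1] = 2·(-4) - 4 = -12
c[2] = 2·(-12) - 8 = -32
c[3] = 2·(-32) - 12 = -76
c[4] = 2·(-76) - 16 = -168
c[5] = 2·(-168) - 20 = -356
c[6] = 2·(-356) - 24 = -736
c[7] = 2·(-736) - 28 = -1500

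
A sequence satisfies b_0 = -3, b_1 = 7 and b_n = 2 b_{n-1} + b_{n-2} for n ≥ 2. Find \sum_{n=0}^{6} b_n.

b_2 = 2·7 + (-3) = 11
b_3 = 2·11 + 7 = 29
b_4 = 2·29 + 11 = 69
b_5 = 2·69 + 29 = 167
b_6 = 2·167 + 69 = 403
Sum = (-3) + 7 + 11 + 29 + 69 + 167 + 403 = 683

683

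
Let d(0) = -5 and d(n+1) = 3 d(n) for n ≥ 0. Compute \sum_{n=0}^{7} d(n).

-16400

d(1) = 3*(-5) = -15
d(2) = 3*(-15) = -45
d(3) = 3*(-45) = -135
d(4) = 3*(-135) = -405
d(5) = 3*(-405) = -1215
d(6) = 3*(-1215) = -3645
d(7) = 3*(-3645) = -10935
Sum = (-5) + (-15) + (-45) + (-135) + (-405) + (-1215) + (-3645) + (-10935) = -16400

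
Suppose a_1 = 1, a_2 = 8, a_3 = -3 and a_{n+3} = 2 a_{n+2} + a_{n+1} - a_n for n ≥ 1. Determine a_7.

a_4 = 2(-3) + 8 - 1 = 1
a_5 = 2(1) + (-3) - 8 = -9
a_6 = 2(-9) + 1 - (-3) = -14
a_7 = 2(-14) + (-9) - 1 = -38

-38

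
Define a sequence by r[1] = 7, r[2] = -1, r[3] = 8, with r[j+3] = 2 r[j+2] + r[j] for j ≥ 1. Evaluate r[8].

483

r[4] = 2*8 + 7 = 23
r[5] = 2*23 + (-1) = 45
r[6] = 2*45 + 8 = 98
r[7] = 2*98 + 23 = 219
r[8] = 2*219 + 45 = 483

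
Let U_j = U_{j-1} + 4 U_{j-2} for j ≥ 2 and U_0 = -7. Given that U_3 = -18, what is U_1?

2

Let U_1 = z.
U_2 = -28 + z
U_3 = -28 + 5z
So -28 + 5z = -18, giving z = 2.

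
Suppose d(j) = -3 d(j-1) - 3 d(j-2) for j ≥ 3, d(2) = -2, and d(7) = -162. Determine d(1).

Let d(1) = v.
d(3) = 6 - 3v
d(4) = -12 + 9v
d(5) = 18 - 18v
d(6) = -18 + 27v
d(7) = -27v
So -27v = -162, giving v = 6.

6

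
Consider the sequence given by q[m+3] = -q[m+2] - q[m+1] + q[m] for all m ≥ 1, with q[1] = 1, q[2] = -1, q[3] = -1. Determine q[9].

1

q[4] = -(-1) - (-1) + 1 = 3
q[5] = -3 - (-1) + (-1) = -3
q[6] = -(-3) - 3 + (-1) = -1
q[7] = -(-1) - (-3) + 3 = 7
q[8] = -7 - (-1) + (-3) = -9
q[9] = -(-9) - 7 + (-1) = 1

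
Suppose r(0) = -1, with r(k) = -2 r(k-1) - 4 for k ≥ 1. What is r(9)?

r(1) = -2*(-1) - 4 = -2
r(2) = -2*(-2) - 4 = 0
r(3) = -2*0 - 4 = -4
r(4) = -2*(-4) - 4 = 4
r(5) = -2*4 - 4 = -12
r(6) = -2*(-12) - 4 = 20
r(7) = -2*20 - 4 = -44
r(8) = -2*(-44) - 4 = 84
r(9) = -2*84 - 4 = -172

-172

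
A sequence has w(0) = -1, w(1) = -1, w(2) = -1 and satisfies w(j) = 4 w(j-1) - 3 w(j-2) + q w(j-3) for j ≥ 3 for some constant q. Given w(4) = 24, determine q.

-5

w(3) = -1 - q
w(4) = -1 - 5q
So -1 - 5q = 24, giving q = -5.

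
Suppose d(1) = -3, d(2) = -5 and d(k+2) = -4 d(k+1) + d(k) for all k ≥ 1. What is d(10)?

-421493

d(3) = -4*(-5) + (-3) = 17
d(4) = -4*17 + (-5) = -73
d(5) = -4*(-73) + 17 = 309
d(6) = -4*309 + (-73) = -1309
d(7) = -4*(-1309) + 309 = 5545
d(8) = -4*5545 + (-1309) = -23489
d(9) = -4*(-23489) + 5545 = 99501
d(10) = -4*99501 + (-23489) = -421493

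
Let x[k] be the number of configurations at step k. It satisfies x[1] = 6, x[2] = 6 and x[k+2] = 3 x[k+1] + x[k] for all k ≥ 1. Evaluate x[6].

852

x[3] = 3(6) + 6 = 24
x[4] = 3(24) + 6 = 78
x[5] = 3(78) + 24 = 258
x[6] = 3(258) + 78 = 852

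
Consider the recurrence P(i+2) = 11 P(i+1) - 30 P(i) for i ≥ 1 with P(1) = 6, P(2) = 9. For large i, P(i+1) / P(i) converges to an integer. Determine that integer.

The characteristic equation is r^2 - 11r + 30 = 0, which factors as (r - 6)(r - 5) = 0.
So the roots are 6 and 5. Since |6| > |5| and the coefficient of 6^i is non-zero, the ratio tends to 6.

6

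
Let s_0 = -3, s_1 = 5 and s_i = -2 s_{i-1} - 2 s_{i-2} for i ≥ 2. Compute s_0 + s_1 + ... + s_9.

s_2 = -2*5 - 2*(-3) = -4
s_3 = -2*(-4) - 2*5 = -2
s_4 = -2*(-2) - 2*(-4) = 12
s_5 = -2*12 - 2*(-2) = -20
s_6 = -2*(-20) - 2*12 = 16
s_7 = -2*16 - 2*(-20) = 8
s_8 = -2*8 - 2*16 = -48
s_9 = -2*(-48) - 2*8 = 80
Sum = (-3) + 5 + (-4) + (-2) + 12 + (-20) + 16 + 8 + (-48) + 80 = 44

44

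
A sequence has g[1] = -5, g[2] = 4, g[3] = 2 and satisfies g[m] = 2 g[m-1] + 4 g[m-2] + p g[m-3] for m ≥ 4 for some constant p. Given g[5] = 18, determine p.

5

g[4] = 20 - 5p
g[5] = 48 - 6p
So 48 - 6p = 18, giving p = 5.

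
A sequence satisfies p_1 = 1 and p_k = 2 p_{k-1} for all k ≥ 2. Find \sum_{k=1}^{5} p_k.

31

p_2 = 2(1) = 2
p_3 = 2(2) = 4
p_4 = 2(4) = 8
p_5 = 2(8) = 16
Sum = 1 + 2 + 4 + 8 + 16 = 31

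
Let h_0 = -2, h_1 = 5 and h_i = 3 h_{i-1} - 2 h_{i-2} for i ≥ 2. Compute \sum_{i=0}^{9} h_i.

h_2 = 3·5 - 2·(-2) = 19
h_3 = 3·19 - 2·5 = 47
h_4 = 3·47 - 2·19 = 103
h_5 = 3·103 - 2·47 = 215
h_6 = 3·215 - 2·103 = 439
h_7 = 3·439 - 2·215 = 887
h_8 = 3·887 - 2·439 = 1783
h_9 = 3·1783 - 2·887 = 3575
Sum = (-2) + 5 + 19 + 47 + 103 + 215 + 439 + 887 + 1783 + 3575 = 7071

7071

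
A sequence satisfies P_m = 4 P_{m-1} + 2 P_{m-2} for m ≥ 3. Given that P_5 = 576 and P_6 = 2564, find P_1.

-4

Rearranging, P_{m-2} = (P_m - 4 P_{m-1}) / 2.
P_4 = (2564 - 4*576) / 2 = 260/2 = 130
P_3 = (576 - 4*130) / 2 = 56/2 = 28
P_2 = (130 - 4*28) / 2 = 18/2 = 9
P_1 = (28 - 4*9) / 2 = -8/2 = -4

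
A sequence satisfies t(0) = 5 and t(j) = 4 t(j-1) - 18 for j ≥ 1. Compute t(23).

-70368744177658

The fixed point is -18/(1 - 4) = 6, so t(j) - 6 = 4(t(j-1) - 6).
Hence t(j) = -1·4^j + 6.
t(23) = -1·4^{23} + 6 = -1·70368744177664 + 6 = -70368744177658.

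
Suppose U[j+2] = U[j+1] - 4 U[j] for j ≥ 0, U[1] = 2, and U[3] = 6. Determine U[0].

Let U[0] = w.
U[2] = 2 - 4w
U[3] = -6 - 4w
So -6 - 4w = 6, giving w = -3.

-3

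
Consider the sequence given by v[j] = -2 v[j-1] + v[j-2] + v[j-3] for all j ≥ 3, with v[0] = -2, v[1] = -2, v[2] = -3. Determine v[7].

v[3] = -2·(-3) + (-2) + (-2) = 2
v[4] = -2·2 + (-3) + (-2) = -9
v[5] = -2·(-9) + 2 + (-3) = 17
v[6] = -2·17 + (-9) + 2 = -41
v[7] = -2·(-41) + 17 + (-9) = 90

90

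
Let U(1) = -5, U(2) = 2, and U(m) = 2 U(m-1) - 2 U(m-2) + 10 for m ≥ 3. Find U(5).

U(3) = 2*2 - 2*(-5) + 10 = 24
U(4) = 2*24 - 2*2 + 10 = 54
U(5) = 2*54 - 2*24 + 10 = 70

70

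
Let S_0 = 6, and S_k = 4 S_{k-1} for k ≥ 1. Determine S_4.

1536

S_1 = 4·6 = 24
S_2 = 4·24 = 96
S_3 = 4·96 = 384
S_4 = 4·384 = 1536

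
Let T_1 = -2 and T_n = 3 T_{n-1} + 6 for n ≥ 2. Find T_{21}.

The fixed point is 6/(1 - 3) = -3, so T_n + 3 = 3(T_{n-1} + 3).
Hence T_n = 1·3^{n-1} - 3.
T_{21} = 1·3^{20} - 3 = 1·3486784401 - 3 = 3486784398.

3486784398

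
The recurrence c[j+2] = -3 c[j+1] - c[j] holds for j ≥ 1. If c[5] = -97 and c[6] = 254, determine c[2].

Rearranging, c[j-2] = -(c[j] + 3 c[j-1]).
c[4] = -(254 + 3*(-97)) = 37
c[3] = -(-97 + 3*37) = -14
c[2] = -(37 + 3*(-14)) = 5

5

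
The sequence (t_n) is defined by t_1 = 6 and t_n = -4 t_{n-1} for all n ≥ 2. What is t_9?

393216

t_2 = -4(6) = -24
t_3 = -4(-24) = 96
t_4 = -4(96) = -384
t_5 = -4(-384) = 1536
t_6 = -4(1536) = -6144
t_7 = -4(-6144) = 24576
t_8 = -4(24576) = -98304
t_9 = -4(-98304) = 393216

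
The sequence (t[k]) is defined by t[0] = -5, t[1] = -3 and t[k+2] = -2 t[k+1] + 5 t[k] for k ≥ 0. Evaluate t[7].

t[2] = -2(-3) + 5(-5) = -19
t[3] = -2(-19) + 5(-3) = 23
t[4] = -2(23) + 5(-19) = -141
t[5] = -2(-141) + 5(23) = 397
t[6] = -2(397) + 5(-141) = -1499
t[7] = -2(-1499) + 5(397) = 4983

4983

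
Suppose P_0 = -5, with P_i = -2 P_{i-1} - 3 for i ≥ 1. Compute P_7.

511

P_1 = -2(-5) - 3 = 7
P_2 = -2(7) - 3 = -17
P_3 = -2(-17) - 3 = 31
P_4 = -2(31) - 3 = -65
P_5 = -2(-65) - 3 = 127
P_6 = -2(127) - 3 = -257
P_7 = -2(-257) - 3 = 511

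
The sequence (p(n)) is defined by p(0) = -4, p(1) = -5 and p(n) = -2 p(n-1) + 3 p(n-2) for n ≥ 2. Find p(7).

p(2) = -2·(-5) + 3·(-4) = -2
p(3) = -2·(-2) + 3·(-5) = -11
p(4) = -2·(-11) + 3·(-2) = 16
p(5) = -2·16 + 3·(-11) = -65
p(6) = -2·(-65) + 3·16 = 178
p(7) = -2·178 + 3·(-65) = -551

-551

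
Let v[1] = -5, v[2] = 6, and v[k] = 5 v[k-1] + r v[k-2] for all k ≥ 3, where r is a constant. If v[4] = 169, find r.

v[3] = 30 - 5r
v[4] = 150 - 19r
So 150 - 19r = 169, giving r = -1.

-1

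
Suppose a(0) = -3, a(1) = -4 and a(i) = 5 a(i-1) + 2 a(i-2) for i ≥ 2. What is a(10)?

a(2) = 5*(-4) + 2*(-3) = -26
a(3) = 5*(-26) + 2*(-4) = -138
a(4) = 5*(-138) + 2*(-26) = -742
a(5) = 5*(-742) + 2*(-138) = -3986
a(6) = 5*(-3986) + 2*(-742) = -21414
a(7) = 5*(-21414) + 2*(-3986) = -115042
a(8) = 5*(-115042) + 2*(-21414) = -618038
a(9) = 5*(-618038) + 2*(-115042) = -3320274
a(10) = 5*(-3320274) + 2*(-618038) = -17837446

-17837446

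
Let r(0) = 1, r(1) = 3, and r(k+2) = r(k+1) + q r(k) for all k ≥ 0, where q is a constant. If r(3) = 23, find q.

5

r(2) = 3 + q
r(3) = 3 + 4q
So 3 + 4q = 23, giving q = 5.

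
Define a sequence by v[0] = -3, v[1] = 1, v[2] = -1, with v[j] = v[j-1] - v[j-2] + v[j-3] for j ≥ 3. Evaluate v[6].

v[3] = (-1) - 1 + (-3) = -5
v[4] = (-5) - (-1) + 1 = -3
v[5] = (-3) - (-5) + (-1) = 1
v[6] = 1 - (-3) + (-5) = -1

-1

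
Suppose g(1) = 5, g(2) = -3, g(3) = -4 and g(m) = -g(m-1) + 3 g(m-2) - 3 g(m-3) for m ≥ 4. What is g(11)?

7640

g(4) = -(-4) + 3·(-3) - 3·5 = -20
g(5) = -(-20) + 3·(-4) - 3·(-3) = 17
g(6) = -17 + 3·(-20) - 3·(-4) = -65
g(7) = -(-65) + 3·17 - 3·(-20) = 176
g(8) = -176 + 3·(-65) - 3·17 = -422
g(9) = -(-422) + 3·176 - 3·(-65) = 1145
g(10) = -1145 + 3·(-422) - 3·176 = -2939
g(11) = -(-2939) + 3·1145 - 3·(-422) = 7640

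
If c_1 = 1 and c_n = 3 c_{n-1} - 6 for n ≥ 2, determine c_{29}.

The fixed point is -6/(1 - 3) = 3, so c_n - 3 = 3(c_{n-1} - 3).
Hence c_n = -2·3^{n-1} + 3.
c_{29} = -2·3^{28} + 3 = -2·22876792454961 + 3 = -45753584909919.

-45753584909919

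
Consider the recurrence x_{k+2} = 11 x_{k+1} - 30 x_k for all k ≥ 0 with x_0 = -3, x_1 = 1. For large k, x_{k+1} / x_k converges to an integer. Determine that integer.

6

The characteristic equation is r^2 - 11r + 30 = 0, which factors as (r - 6)(r - 5) = 0.
So the roots are 6 and 5. Since |6| > |5| and the coefficient of 6^k is non-zero, the ratio tends to 6.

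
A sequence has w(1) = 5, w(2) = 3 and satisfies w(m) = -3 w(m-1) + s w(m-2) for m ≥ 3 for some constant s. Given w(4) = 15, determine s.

1

w(3) = -9 + 5s
w(4) = 27 - 12s
So 27 - 12s = 15, giving s = 1.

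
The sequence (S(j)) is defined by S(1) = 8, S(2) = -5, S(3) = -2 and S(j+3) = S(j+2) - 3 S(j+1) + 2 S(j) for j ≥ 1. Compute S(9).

282

S(4) = (-2) - 3·(-5) + 2·8 = 29
S(5) = 29 - 3·(-2) + 2·(-5) = 25
S(6) = 25 - 3·29 + 2·(-2) = -66
S(7) = (-66) - 3·25 + 2·29 = -83
S(8) = (-83) - 3·(-66) + 2·25 = 165
S(9) = 165 - 3·(-83) + 2·(-66) = 282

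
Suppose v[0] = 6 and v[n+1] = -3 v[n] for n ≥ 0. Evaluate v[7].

-13122

v[1] = -3*6 = -18
v[2] = -3*(-18) = 54
v[3] = -3*54 = -162
v[4] = -3*(-162) = 486
v[5] = -3*486 = -1458
v[6] = -3*(-1458) = 4374
v[7] = -3*4374 = -13122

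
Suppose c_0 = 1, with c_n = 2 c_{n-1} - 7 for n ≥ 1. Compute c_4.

c_1 = 2(1) - 7 = -5
c_2 = 2(-5) - 7 = -17
c_3 = 2(-17) - 7 = -41
c_4 = 2(-41) - 7 = -89

-89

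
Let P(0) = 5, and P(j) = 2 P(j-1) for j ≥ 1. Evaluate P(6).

P(1) = 2·5 = 10
P(2) = 2·10 = 20
P(3) = 2·20 = 40
P(4) = 2·40 = 80
P(5) = 2·80 = 160
P(6) = 2·160 = 320

320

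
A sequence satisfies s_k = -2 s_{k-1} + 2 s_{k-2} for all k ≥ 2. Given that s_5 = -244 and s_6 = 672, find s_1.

Rearranging, s_{k-2} = (s_k + 2 s_{k-1}) / 2.
s_4 = (672 + 2(-244)) / 2 = 184/2 = 92
s_3 = (-244 + 2(92)) / 2 = -60/2 = -30
s_2 = (92 + 2(-30)) / 2 = 32/2 = 16
s_1 = (-30 + 2(16)) / 2 = 2/2 = 1

1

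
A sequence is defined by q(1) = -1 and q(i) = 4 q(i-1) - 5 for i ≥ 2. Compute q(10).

-699049

q(2) = 4*(-1) - 5 = -9
q(3) = 4*(-9) - 5 = -41
q(4) = 4*(-41) - 5 = -169
q(5) = 4*(-169) - 5 = -681
q(6) = 4*(-681) - 5 = -2729
q(7) = 4*(-2729) - 5 = -10921
q(8) = 4*(-10921) - 5 = -43689
q(9) = 4*(-43689) - 5 = -174761
q(10) = 4*(-174761) - 5 = -699049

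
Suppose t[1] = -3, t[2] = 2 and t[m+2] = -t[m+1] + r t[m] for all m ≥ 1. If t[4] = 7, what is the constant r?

t[3] = -2 - 3r
t[4] = 2 + 5r
So 2 + 5r = 7, giving r = 1.

1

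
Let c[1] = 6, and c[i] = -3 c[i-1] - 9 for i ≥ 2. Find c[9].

c[2] = -3(6) - 9 = -27
c[3] = -3(-27) - 9 = 72
c[4] = -3(72) - 9 = -225
c[5] = -3(-225) - 9 = 666
c[6] = -3(666) - 9 = -2007
c[7] = -3(-2007) - 9 = 6012
c[8] = -3(6012) - 9 = -18045
c[9] = -3(-18045) - 9 = 54126

54126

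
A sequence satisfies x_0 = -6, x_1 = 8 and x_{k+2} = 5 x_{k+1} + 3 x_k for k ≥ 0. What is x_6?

x_2 = 5(8) + 3(-6) = 22
x_3 = 5(22) + 3(8) = 134
x_4 = 5(134) + 3(22) = 736
x_5 = 5(736) + 3(134) = 4082
x_6 = 5(4082) + 3(736) = 22618

22618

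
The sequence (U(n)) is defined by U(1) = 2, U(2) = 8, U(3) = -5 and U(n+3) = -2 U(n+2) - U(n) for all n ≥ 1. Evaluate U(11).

-2708

U(4) = -2·(-5) - 2 = 8
U(5) = -2·8 - 8 = -24
U(6) = -2·(-24) - (-5) = 53
U(7) = -2·53 - 8 = -114
U(8) = -2·(-114) - (-24) = 252
U(9) = -2·252 - 53 = -557
U(10) = -2·(-557) - (-114) = 1228
U(11) = -2·1228 - 252 = -2708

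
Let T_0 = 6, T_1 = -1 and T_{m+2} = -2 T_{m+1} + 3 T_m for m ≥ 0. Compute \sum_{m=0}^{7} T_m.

T_2 = -2·(-1) + 3·6 = 20
T_3 = -2·20 + 3·(-1) = -43
T_4 = -2·(-43) + 3·20 = 146
T_5 = -2·146 + 3·(-43) = -421
T_6 = -2·(-421) + 3·146 = 1280
T_7 = -2·1280 + 3·(-421) = -3823
Sum = 6 + (-1) + 20 + (-43) + 146 + (-421) + 1280 + (-3823) = -2836

-2836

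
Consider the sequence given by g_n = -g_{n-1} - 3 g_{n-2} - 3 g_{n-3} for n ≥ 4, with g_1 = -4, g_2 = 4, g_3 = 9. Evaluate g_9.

-264

g_4 = -9 - 3·4 - 3·(-4) = -9
g_5 = -(-9) - 3·9 - 3·4 = -30
g_6 = -(-30) - 3·(-9) - 3·9 = 30
g_7 = -30 - 3·(-30) - 3·(-9) = 87
g_8 = -87 - 3·30 - 3·(-30) = -87
g_9 = -(-87) - 3·87 - 3·30 = -264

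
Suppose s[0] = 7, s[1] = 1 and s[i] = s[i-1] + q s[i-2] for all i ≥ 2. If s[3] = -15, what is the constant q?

s[2] = 1 + 7q
s[3] = 1 + 8q
So 1 + 8q = -15, giving q = -2.

-2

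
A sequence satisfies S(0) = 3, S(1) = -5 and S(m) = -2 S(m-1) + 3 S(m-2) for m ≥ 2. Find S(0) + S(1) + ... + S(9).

S(2) = -2·(-5) + 3·3 = 19
S(3) = -2·19 + 3·(-5) = -53
S(4) = -2·(-53) + 3·19 = 163
S(5) = -2·163 + 3·(-53) = -485
S(6) = -2·(-485) + 3·163 = 1459
S(7) = -2·1459 + 3·(-485) = -4373
S(8) = -2·(-4373) + 3·1459 = 13123
S(9) = -2·13123 + 3·(-4373) = -39365
Sum = 3 + (-5) + 19 + (-53) + 163 + (-485) + 1459 + (-4373) + 13123 + (-39365) = -29514

-29514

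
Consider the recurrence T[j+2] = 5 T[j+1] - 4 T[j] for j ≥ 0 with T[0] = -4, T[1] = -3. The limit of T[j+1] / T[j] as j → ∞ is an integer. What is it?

The characteristic equation is r^2 - 5r + 4 = 0, which factors as (r - 4)(r - 1) = 0.
So the roots are 4 and 1. Since |4| > |1| and the coefficient of 4^j is non-zero, the ratio tends to 4.

4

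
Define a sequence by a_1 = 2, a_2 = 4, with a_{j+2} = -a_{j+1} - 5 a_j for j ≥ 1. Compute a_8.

a_3 = -4 - 5*2 = -14
a_4 = -(-14) - 5*4 = -6
a_5 = -(-6) - 5*(-14) = 76
a_6 = -76 - 5*(-6) = -46
a_7 = -(-46) - 5*76 = -334
a_8 = -(-334) - 5*(-46) = 564

564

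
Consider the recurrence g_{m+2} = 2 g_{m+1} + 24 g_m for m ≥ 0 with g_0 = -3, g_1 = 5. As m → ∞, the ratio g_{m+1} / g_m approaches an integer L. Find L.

The characteristic equation is r^2 - 2r - 24 = 0, which factors as (r - 6)(r + 4) = 0.
So the roots are 6 and -4. Since |6| > |-4| and the coefficient of 6^m is non-zero, the ratio tends to 6.

6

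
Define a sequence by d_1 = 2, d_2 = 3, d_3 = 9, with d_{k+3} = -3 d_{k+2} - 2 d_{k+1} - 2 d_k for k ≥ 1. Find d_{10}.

d_4 = -3·9 - 2·3 - 2·2 = -37
d_5 = -3·(-37) - 2·9 - 2·3 = 87
d_6 = -3·87 - 2·(-37) - 2·9 = -205
d_7 = -3·(-205) - 2·87 - 2·(-37) = 515
d_8 = -3·515 - 2·(-205) - 2·87 = -1309
d_9 = -3·(-1309) - 2·515 - 2·(-205) = 3307
d_{10} = -3·3307 - 2·(-1309) - 2·515 = -8333

-8333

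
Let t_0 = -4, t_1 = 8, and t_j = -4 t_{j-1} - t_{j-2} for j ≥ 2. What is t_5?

1448

t_2 = -4*8 - (-4) = -28
t_3 = -4*(-28) - 8 = 104
t_4 = -4*104 - (-28) = -388
t_5 = -4*(-388) - 104 = 1448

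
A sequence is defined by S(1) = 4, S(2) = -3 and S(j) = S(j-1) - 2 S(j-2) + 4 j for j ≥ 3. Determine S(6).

S(3) = (-3) - 2*4 + 12 = 1
S(4) = 1 - 2*(-3) + 16 = 23
S(5) = 23 - 2*1 + 20 = 41
S(6) = 41 - 2*23 + 24 = 19

19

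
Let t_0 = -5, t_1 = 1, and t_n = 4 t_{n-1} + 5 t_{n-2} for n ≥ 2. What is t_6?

t_2 = 4·1 + 5·(-5) = -21
t_3 = 4·(-21) + 5·1 = -79
t_4 = 4·(-79) + 5·(-21) = -421
t_5 = 4·(-421) + 5·(-79) = -2079
t_6 = 4·(-2079) + 5·(-421) = -10421

-10421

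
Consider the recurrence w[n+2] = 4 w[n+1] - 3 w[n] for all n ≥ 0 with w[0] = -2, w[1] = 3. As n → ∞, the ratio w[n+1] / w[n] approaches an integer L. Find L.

3

The characteristic equation is r^2 - 4r + 3 = 0, which factors as (r - 3)(r - 1) = 0.
So the roots are 3 and 1. Since |3| > |1| and the coefficient of 3^n is non-zero, the ratio tends to 3.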